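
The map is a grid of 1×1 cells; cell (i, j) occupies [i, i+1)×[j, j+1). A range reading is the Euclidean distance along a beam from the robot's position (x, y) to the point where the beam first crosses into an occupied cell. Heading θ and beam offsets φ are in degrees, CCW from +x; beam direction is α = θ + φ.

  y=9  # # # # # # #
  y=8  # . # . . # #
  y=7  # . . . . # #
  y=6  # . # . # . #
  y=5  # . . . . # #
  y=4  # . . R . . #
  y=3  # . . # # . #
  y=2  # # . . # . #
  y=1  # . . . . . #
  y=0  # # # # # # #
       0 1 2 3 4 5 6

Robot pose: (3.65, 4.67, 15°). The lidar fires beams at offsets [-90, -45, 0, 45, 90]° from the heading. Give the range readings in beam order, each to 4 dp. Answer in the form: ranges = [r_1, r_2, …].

ranges = [0.6936, 1.3400, 1.3976, 1.5358, 3.4475]

beam 1: φ=-90°, α=285°
  d=(0.2588,-0.9659)  start (3,4)  tX=1.3523 tY=0.6936  stride 1/|dx|=3.8637 1/|dy|=1.0353
    cross y-line → (3,3), t=0.6936 (wall)
  → r_1 = 0.6936
beam 2: φ=-45°, α=330°
  d=(0.8660,-0.5000)  start (3,4)  tX=0.4041 tY=1.3400  stride 1/|dx|=1.1547 1/|dy|=2.0000
    cross x-line → (4,4), t=0.4041
    cross y-line → (4,3), t=1.3400 (wall)
  → r_2 = 1.3400
beam 3: φ=0°, α=15°
  d=(0.9659,0.2588)  start (3,4)  tX=0.3623 tY=1.2750  stride 1/|dx|=1.0353 1/|dy|=3.8637
    cross x-line → (4,4), t=0.3623
    cross y-line → (4,5), t=1.2750
    cross x-line → (5,5), t=1.3976 (wall)
  → r_3 = 1.3976
beam 4: φ=45°, α=60°
  d=(0.5000,0.8660)  start (3,4)  tX=0.7000 tY=0.3811  stride 1/|dx|=2.0000 1/|dy|=1.1547
    cross y-line → (3,5), t=0.3811
    cross x-line → (4,5), t=0.7000
    cross y-line → (4,6), t=1.5358 (wall)
  → r_4 = 1.5358
beam 5: φ=90°, α=105°
  d=(-0.2588,0.9659)  start (3,4)  tX=2.5114 tY=0.3416  stride 1/|dx|=3.8637 1/|dy|=1.0353
    cross y-line → (3,5), t=0.3416
    cross y-line → (3,6), t=1.3769
    cross y-line → (3,7), t=2.4122
    cross x-line → (2,7), t=2.5114
    cross y-line → (2,8), t=3.4475 (wall)
  → r_5 = 3.4475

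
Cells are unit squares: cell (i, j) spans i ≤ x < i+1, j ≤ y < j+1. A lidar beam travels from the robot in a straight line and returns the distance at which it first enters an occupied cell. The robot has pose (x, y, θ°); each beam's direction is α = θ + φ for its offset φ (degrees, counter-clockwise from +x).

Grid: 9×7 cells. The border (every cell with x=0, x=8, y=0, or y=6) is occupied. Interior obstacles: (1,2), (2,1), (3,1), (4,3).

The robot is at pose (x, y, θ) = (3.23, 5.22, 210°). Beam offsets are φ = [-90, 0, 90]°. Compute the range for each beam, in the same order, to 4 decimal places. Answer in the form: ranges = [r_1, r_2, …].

beam 1: φ=-90°, α=120°
  direction (-0.5000, 0.8660); cell (3,5); t to first gridline: x 0.4600, y 0.9007 (then +2.0000 / +1.1547)
    (2,5) via x @ 0.4600
    (2,6) via y @ 0.9007  # hit
  → r_1 = 0.9007
beam 2: φ=0°, α=210°
  direction (-0.8660, -0.5000); cell (3,5); t to first gridline: x 0.2656, y 0.4400 (then +1.1547 / +2.0000)
    (2,5) via x @ 0.2656
    (2,4) via y @ 0.4400
    (1,4) via x @ 1.4203
    (1,3) via y @ 2.4400
    (0,3) via x @ 2.5750  # hit
  → r_2 = 2.5750
beam 3: φ=90°, α=300°
  direction (0.5000, -0.8660); cell (3,5); t to first gridline: x 1.5400, y 0.2540 (then +2.0000 / +1.1547)
    (3,4) via y @ 0.2540
    (3,3) via y @ 1.4087
    (4,3) via x @ 1.5400  # hit
  → r_3 = 1.5400

ranges = [0.9007, 2.5750, 1.5400]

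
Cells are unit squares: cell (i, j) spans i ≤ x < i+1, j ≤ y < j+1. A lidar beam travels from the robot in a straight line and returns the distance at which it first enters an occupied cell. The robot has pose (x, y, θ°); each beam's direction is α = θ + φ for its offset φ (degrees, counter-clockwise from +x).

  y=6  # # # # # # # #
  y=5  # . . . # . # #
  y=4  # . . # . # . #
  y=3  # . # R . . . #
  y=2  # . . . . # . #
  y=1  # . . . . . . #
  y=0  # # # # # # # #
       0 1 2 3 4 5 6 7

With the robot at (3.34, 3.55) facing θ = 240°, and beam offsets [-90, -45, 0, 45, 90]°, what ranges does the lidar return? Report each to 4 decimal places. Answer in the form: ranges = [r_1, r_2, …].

beam 1: φ=-90°, α=150°
  d=(-0.8660,0.5000)  start (3,3)  tX=0.3926 tY=0.9000  stride 1/|dx|=1.1547 1/|dy|=2.0000
    cross x-line → (2,3), t=0.3926 (wall)
  → r_1 = 0.3926
beam 2: φ=-45°, α=195°
  d=(-0.9659,-0.2588)  start (3,3)  tX=0.3520 tY=2.1250  stride 1/|dx|=1.0353 1/|dy|=3.8637
    cross x-line → (2,3), t=0.3520 (wall)
  → r_2 = 0.3520
beam 3: φ=0°, α=240°
  d=(-0.5000,-0.8660)  start (3,3)  tX=0.6800 tY=0.6351  stride 1/|dx|=2.0000 1/|dy|=1.1547
    cross y-line → (3,2), t=0.6351
    cross x-line → (2,2), t=0.6800
    cross y-line → (2,1), t=1.7898
    cross x-line → (1,1), t=2.6800
    cross y-line → (1,0), t=2.9445 (wall)
  → r_3 = 2.9445
beam 4: φ=45°, α=285°
  d=(0.2588,-0.9659)  start (3,3)  tX=2.5500 tY=0.5694  stride 1/|dx|=3.8637 1/|dy|=1.0353
    cross y-line → (3,2), t=0.5694
    cross y-line → (3,1), t=1.6047
    cross x-line → (4,1), t=2.5500
    cross y-line → (4,0), t=2.6400 (wall)
  → r_4 = 2.6400
beam 5: φ=90°, α=330°
  d=(0.8660,-0.5000)  start (3,3)  tX=0.7621 tY=1.1000  stride 1/|dx|=1.1547 1/|dy|=2.0000
    cross x-line → (4,3), t=0.7621
    cross y-line → (4,2), t=1.1000
    cross x-line → (5,2), t=1.9168 (wall)
  → r_5 = 1.9168

ranges = [0.3926, 0.3520, 2.9445, 2.6400, 1.9168]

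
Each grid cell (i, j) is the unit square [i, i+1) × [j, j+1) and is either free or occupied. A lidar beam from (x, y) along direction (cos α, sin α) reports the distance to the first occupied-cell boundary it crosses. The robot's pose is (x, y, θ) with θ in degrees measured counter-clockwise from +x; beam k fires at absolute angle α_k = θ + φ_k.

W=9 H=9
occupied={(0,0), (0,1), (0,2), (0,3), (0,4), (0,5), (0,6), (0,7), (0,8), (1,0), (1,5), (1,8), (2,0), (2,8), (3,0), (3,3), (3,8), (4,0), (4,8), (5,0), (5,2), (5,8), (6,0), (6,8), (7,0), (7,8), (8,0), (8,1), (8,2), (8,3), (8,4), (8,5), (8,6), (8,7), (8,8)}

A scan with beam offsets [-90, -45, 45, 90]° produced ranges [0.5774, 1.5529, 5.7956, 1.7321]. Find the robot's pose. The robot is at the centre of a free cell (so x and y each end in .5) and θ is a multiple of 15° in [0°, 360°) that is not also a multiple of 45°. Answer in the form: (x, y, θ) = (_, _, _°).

Enumerate (i+0.5, j+0.5, θ) over the 46 free cells and 16 admissible headings. For each, cast all 4 beams and compare to the given ranges.
  (6.5, 7.5, 285°): beam 1 = 5.6940 ≠ 0.5774 ✗
  (7.5, 3.5, 75°): beam 1 = 0.5176 ≠ 0.5774 ✗
  (1.5, 6.5, 15°): beam 1 = 0.5176 ≠ 0.5774 ✗
  …
  (1.5, 2.5, 300°): r_1=0.5774, r_2=1.5529, r_3=5.7956, r_4=1.7321 — all match ✓
Unique over the lattice → pose = (1.5, 2.5, 300°).

(x, y, θ) = (1.5, 2.5, 300°)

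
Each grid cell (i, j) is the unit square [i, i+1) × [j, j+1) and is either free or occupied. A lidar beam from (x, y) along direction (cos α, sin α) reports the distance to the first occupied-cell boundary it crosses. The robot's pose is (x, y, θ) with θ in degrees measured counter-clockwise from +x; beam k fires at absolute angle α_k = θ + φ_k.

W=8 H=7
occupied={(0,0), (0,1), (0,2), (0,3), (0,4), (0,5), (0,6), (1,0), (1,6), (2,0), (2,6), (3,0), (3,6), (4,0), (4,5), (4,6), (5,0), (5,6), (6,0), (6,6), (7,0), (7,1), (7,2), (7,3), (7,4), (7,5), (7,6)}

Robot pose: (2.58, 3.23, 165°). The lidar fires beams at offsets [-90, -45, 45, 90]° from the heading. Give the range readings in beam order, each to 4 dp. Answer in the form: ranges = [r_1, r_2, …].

ranges = [2.8677, 3.1600, 1.8244, 2.3087]

beam 1: φ=-90°, α=75°
  cosα=0.2588 sinα=0.9659 | (2,3) | tMaxX 1.6228 tMaxY 0.7972 | tΔX 3.8637 tΔY 1.0353
    t=0.7972 [y] (2,4)
    t=1.6228 [x] (3,4)
    t=1.8324 [y] (3,5)
    t=2.8677 [y] (3,6) — stop
  → r_1 = 2.8677
beam 2: φ=-45°, α=120°
  cosα=-0.5000 sinα=0.8660 | (2,3) | tMaxX 1.1600 tMaxY 0.8891 | tΔX 2.0000 tΔY 1.1547
    t=0.8891 [y] (2,4)
    t=1.1600 [x] (1,4)
    t=2.0438 [y] (1,5)
    t=3.1600 [x] (0,5) — stop
  → r_2 = 3.1600
beam 3: φ=45°, α=210°
  cosα=-0.8660 sinα=-0.5000 | (2,3) | tMaxX 0.6697 tMaxY 0.4600 | tΔX 1.1547 tΔY 2.0000
    t=0.4600 [y] (2,2)
    t=0.6697 [x] (1,2)
    t=1.8244 [x] (0,2) — stop
  → r_3 = 1.8244
beam 4: φ=90°, α=255°
  cosα=-0.2588 sinα=-0.9659 | (2,3) | tMaxX 2.2409 tMaxY 0.2381 | tΔX 3.8637 tΔY 1.0353
    t=0.2381 [y] (2,2)
    t=1.2734 [y] (2,1)
    t=2.2409 [x] (1,1)
    t=2.3087 [y] (1,0) — stop
  → r_4 = 2.3087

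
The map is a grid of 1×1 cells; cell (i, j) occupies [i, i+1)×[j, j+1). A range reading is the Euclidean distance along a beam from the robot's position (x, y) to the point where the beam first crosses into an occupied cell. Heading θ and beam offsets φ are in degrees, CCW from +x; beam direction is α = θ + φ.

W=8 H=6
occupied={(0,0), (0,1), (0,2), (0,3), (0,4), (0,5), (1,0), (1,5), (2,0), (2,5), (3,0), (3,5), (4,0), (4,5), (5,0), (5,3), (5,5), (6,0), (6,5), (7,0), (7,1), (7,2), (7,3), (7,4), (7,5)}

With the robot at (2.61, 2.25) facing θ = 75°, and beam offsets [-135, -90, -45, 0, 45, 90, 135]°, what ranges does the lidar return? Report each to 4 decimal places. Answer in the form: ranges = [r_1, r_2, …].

ranges = [1.4434, 4.5449, 2.7597, 2.8470, 3.1754, 1.6668, 1.8591]

beam 1: φ=-135°, α=300°
  dir = (cos 300°, sin 300°) = (0.5000, -0.8660); from cell (2,2)
  next x-line at t=0.7800, next y-line at t=0.2887; Δt_x=2.0000, Δt_y=1.1547
    y: enter (2,1) at t=0.2887
    x: enter (3,1) at t=0.7800
    y: enter (3,0) at t=1.4434 ← occupied
  → r_1 = 1.4434
beam 2: φ=-90°, α=345°
  dir = (cos 345°, sin 345°) = (0.9659, -0.2588); from cell (2,2)
  next x-line at t=0.4038, next y-line at t=0.9659; Δt_x=1.0353, Δt_y=3.8637
    x: enter (3,2) at t=0.4038
    y: enter (3,1) at t=0.9659
    x: enter (4,1) at t=1.4390
    x: enter (5,1) at t=2.4743
    x: enter (6,1) at t=3.5096
    x: enter (7,1) at t=4.5449 ← occupied
  → r_2 = 4.5449
beam 3: φ=-45°, α=30°
  dir = (cos 30°, sin 30°) = (0.8660, 0.5000); from cell (2,2)
  next x-line at t=0.4503, next y-line at t=1.5000; Δt_x=1.1547, Δt_y=2.0000
    x: enter (3,2) at t=0.4503
    y: enter (3,3) at t=1.5000
    x: enter (4,3) at t=1.6050
    x: enter (5,3) at t=2.7597 ← occupied
  → r_3 = 2.7597
beam 4: φ=0°, α=75°
  dir = (cos 75°, sin 75°) = (0.2588, 0.9659); from cell (2,2)
  next x-line at t=1.5068, next y-line at t=0.7765; Δt_x=3.8637, Δt_y=1.0353
    y: enter (2,3) at t=0.7765
    x: enter (3,3) at t=1.5068
    y: enter (3,4) at t=1.8117
    y: enter (3,5) at t=2.8470 ← occupied
  → r_4 = 2.8470
beam 5: φ=45°, α=120°
  dir = (cos 120°, sin 120°) = (-0.5000, 0.8660); from cell (2,2)
  next x-line at t=1.2200, next y-line at t=0.8660; Δt_x=2.0000, Δt_y=1.1547
    y: enter (2,3) at t=0.8660
    x: enter (1,3) at t=1.2200
    y: enter (1,4) at t=2.0207
    y: enter (1,5) at t=3.1754 ← occupied
  → r_5 = 3.1754
beam 6: φ=90°, α=165°
  dir = (cos 165°, sin 165°) = (-0.9659, 0.2588); from cell (2,2)
  next x-line at t=0.6315, next y-line at t=2.8978; Δt_x=1.0353, Δt_y=3.8637
    x: enter (1,2) at t=0.6315
    x: enter (0,2) at t=1.6668 ← occupied
  → r_6 = 1.6668
beam 7: φ=135°, α=210°
  dir = (cos 210°, sin 210°) = (-0.8660, -0.5000); from cell (2,2)
  next x-line at t=0.7044, next y-line at t=0.5000; Δt_x=1.1547, Δt_y=2.0000
    y: enter (2,1) at t=0.5000
    x: enter (1,1) at t=0.7044
    x: enter (0,1) at t=1.8591 ← occupied
  → r_7 = 1.8591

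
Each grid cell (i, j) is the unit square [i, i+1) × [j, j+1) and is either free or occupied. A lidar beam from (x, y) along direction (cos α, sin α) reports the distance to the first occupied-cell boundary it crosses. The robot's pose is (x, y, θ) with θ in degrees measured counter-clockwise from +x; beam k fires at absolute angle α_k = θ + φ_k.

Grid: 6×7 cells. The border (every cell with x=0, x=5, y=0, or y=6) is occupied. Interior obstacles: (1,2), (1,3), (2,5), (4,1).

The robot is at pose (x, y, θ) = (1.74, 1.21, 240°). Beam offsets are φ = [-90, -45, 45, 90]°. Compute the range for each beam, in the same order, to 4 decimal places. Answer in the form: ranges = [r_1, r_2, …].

beam 1: φ=-90°, α=150°
  direction (-0.8660, 0.5000); cell (1,1); t to first gridline: x 0.8545, y 1.5800 (then +1.1547 / +2.0000)
    (0,1) via x @ 0.8545  # hit
  → r_1 = 0.8545
beam 2: φ=-45°, α=195°
  direction (-0.9659, -0.2588); cell (1,1); t to first gridline: x 0.7661, y 0.8114 (then +1.0353 / +3.8637)
    (0,1) via x @ 0.7661  # hit
  → r_2 = 0.7661
beam 3: φ=45°, α=285°
  direction (0.2588, -0.9659); cell (1,1); t to first gridline: x 1.0046, y 0.2174 (then +3.8637 / +1.0353)
    (1,0) via y @ 0.2174  # hit
  → r_3 = 0.2174
beam 4: φ=90°, α=330°
  direction (0.8660, -0.5000); cell (1,1); t to first gridline: x 0.3002, y 0.4200 (then +1.1547 / +2.0000)
    (2,1) via x @ 0.3002
    (2,0) via y @ 0.4200  # hit
  → r_4 = 0.4200

ranges = [0.8545, 0.7661, 0.2174, 0.4200]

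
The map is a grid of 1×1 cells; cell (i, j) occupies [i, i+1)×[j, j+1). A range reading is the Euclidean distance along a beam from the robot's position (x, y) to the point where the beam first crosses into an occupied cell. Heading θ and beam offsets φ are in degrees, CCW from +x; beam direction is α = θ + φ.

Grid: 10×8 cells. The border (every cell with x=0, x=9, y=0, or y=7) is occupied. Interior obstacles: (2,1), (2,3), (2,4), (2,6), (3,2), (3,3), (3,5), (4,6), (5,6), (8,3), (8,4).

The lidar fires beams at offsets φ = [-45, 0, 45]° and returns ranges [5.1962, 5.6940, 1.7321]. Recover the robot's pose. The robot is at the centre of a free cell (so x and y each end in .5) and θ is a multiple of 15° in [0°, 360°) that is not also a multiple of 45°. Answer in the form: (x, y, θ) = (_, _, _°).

(x, y, θ) = (8.5, 2.5, 195°)

Enumerate (i+0.5, j+0.5, θ) over the 37 free cells and 16 admissible headings. For each, cast all 3 beams and compare to the given ranges.
  (1.5, 2.5, 120°): beam 1 = 1.9319 ≠ 5.1962 ✗
  (4.5, 5.5, 75°): beam 1 = 1.0000 ≠ 5.1962 ✗
  (7.5, 3.5, 345°): beam 1 = 2.8868 ≠ 5.1962 ✗
  (8.5, 1.5, 210°): beam 1 = 4.6587 ≠ 5.1962 ✗
  (5.5, 4.5, 150°): beam 1 = 1.5529 ≠ 5.1962 ✗
  …
  (8.5, 2.5, 195°): r_1=5.1962, r_2=5.6940, r_3=1.7321 — all match ✓
Unique over the lattice → pose = (8.5, 2.5, 195°).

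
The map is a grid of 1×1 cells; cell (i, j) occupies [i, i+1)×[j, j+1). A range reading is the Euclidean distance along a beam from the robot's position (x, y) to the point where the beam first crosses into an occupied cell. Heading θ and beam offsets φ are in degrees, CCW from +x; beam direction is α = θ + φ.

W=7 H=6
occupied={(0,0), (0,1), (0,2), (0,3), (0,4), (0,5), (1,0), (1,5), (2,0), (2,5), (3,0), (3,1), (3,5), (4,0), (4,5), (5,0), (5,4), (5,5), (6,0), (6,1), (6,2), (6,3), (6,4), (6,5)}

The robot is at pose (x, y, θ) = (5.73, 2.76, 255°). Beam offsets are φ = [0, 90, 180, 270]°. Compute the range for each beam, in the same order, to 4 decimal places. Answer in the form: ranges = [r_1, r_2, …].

ranges = [1.8221, 0.2795, 1.0432, 4.8969]

beam 1: φ=0°, α=255°
  d=(-0.2588,-0.9659)  start (5,2)  tX=2.8205 tY=0.7868  stride 1/|dx|=3.8637 1/|dy|=1.0353
    cross y-line → (5,1), t=0.7868
    cross y-line → (5,0), t=1.8221 (wall)
  → r_1 = 1.8221
beam 2: φ=90°, α=345°
  d=(0.9659,-0.2588)  start (5,2)  tX=0.2795 tY=2.9364  stride 1/|dx|=1.0353 1/|dy|=3.8637
    cross x-line → (6,2), t=0.2795 (wall)
  → r_2 = 0.2795
beam 3: φ=180°, α=75°
  d=(0.2588,0.9659)  start (5,2)  tX=1.0432 tY=0.2485  stride 1/|dx|=3.8637 1/|dy|=1.0353
    cross y-line → (5,3), t=0.2485
    cross x-line → (6,3), t=1.0432 (wall)
  → r_3 = 1.0432
beam 4: φ=270°, α=165°
  d=(-0.9659,0.2588)  start (5,2)  tX=0.7558 tY=0.9273  stride 1/|dx|=1.0353 1/|dy|=3.8637
    cross x-line → (4,2), t=0.7558
    cross y-line → (4,3), t=0.9273
    cross x-line → (3,3), t=1.7910
    cross x-line → (2,3), t=2.8263
    cross x-line → (1,3), t=3.8616
    cross y-line → (1,4), t=4.7910
    cross x-line → (0,4), t=4.8969 (wall)
  → r_4 = 4.8969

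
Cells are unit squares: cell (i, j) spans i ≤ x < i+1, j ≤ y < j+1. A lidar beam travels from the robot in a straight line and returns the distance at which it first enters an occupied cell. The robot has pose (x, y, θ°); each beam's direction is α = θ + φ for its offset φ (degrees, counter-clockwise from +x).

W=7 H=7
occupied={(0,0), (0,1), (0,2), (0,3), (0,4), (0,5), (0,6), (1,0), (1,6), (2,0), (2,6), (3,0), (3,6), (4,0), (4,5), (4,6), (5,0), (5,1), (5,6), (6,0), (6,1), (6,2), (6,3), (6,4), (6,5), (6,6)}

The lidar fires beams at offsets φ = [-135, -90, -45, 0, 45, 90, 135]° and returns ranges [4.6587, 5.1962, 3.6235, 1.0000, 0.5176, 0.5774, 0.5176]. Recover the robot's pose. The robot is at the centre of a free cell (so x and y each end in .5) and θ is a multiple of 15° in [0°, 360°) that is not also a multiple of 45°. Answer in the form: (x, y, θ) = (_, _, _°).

(x, y, θ) = (4.5, 1.5, 210°)

The pose lattice has 23·16 = 368 candidates. Test each by forward raycasting.
  (2.5, 2.5, 240°): beam 1 = 3.6235 ≠ 4.6587 ✗
  (3.5, 2.5, 75°): beam 1 = 1.7321 ≠ 4.6587 ✗
  (3.5, 5.5, 150°): beam 1 = 0.5176 ≠ 4.6587 ✗
  (4.5, 3.5, 255°): beam 1 = 2.8868 ≠ 4.6587 ✗
  …
  (4.5, 1.5, 210°): r_1=4.6587, r_2=5.1962, r_3=3.6235, r_4=1.0000, r_5=0.5176, r_6=0.5774, r_7=0.5176 — all match ✓
Unique over the lattice → pose = (4.5, 1.5, 210°).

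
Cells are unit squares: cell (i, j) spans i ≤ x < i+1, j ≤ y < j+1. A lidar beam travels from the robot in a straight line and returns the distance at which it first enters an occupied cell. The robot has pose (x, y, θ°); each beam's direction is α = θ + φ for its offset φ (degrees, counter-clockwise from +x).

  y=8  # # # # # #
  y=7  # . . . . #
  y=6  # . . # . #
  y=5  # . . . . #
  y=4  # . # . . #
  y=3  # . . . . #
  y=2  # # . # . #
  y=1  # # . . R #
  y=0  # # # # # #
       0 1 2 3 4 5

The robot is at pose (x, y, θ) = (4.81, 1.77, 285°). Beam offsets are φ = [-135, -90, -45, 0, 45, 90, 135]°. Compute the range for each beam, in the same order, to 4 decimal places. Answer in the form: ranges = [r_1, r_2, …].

ranges = [0.9353, 2.9091, 0.8891, 0.7341, 0.2194, 0.1967, 0.3800]

beam 1: φ=-135°, α=150°
  dir = (cos 150°, sin 150°) = (-0.8660, 0.5000); from cell (4,1)
  next x-line at t=0.9353, next y-line at t=0.4600; Δt_x=1.1547, Δt_y=2.0000
    y: enter (4,2) at t=0.4600
    x: enter (3,2) at t=0.9353 ← occupied
  → r_1 = 0.9353
beam 2: φ=-90°, α=195°
  dir = (cos 195°, sin 195°) = (-0.9659, -0.2588); from cell (4,1)
  next x-line at t=0.8386, next y-line at t=2.9751; Δt_x=1.0353, Δt_y=3.8637
    x: enter (3,1) at t=0.8386
    x: enter (2,1) at t=1.8738
    x: enter (1,1) at t=2.9091 ← occupied
  → r_2 = 2.9091
beam 3: φ=-45°, α=240°
  dir = (cos 240°, sin 240°) = (-0.5000, -0.8660); from cell (4,1)
  next x-line at t=1.6200, next y-line at t=0.8891; Δt_x=2.0000, Δt_y=1.1547
    y: enter (4,0) at t=0.8891 ← occupied
  → r_3 = 0.8891
beam 4: φ=0°, α=285°
  dir = (cos 285°, sin 285°) = (0.2588, -0.9659); from cell (4,1)
  next x-line at t=0.7341, next y-line at t=0.7972; Δt_x=3.8637, Δt_y=1.0353
    x: enter (5,1) at t=0.7341 ← occupied
  → r_4 = 0.7341
beam 5: φ=45°, α=330°
  dir = (cos 330°, sin 330°) = (0.8660, -0.5000); from cell (4,1)
  next x-line at t=0.2194, next y-line at t=1.5400; Δt_x=1.1547, Δt_y=2.0000
    x: enter (5,1) at t=0.2194 ← occupied
  → r_5 = 0.2194
beam 6: φ=90°, α=15°
  dir = (cos 15°, sin 15°) = (0.9659, 0.2588); from cell (4,1)
  next x-line at t=0.1967, next y-line at t=0.8887; Δt_x=1.0353, Δt_y=3.8637
    x: enter (5,1) at t=0.1967 ← occupied
  → r_6 = 0.1967
beam 7: φ=135°, α=60°
  dir = (cos 60°, sin 60°) = (0.5000, 0.8660); from cell (4,1)
  next x-line at t=0.3800, next y-line at t=0.2656; Δt_x=2.0000, Δt_y=1.1547
    y: enter (4,2) at t=0.2656
    x: enter (5,2) at t=0.3800 ← occupied
  → r_7 = 0.3800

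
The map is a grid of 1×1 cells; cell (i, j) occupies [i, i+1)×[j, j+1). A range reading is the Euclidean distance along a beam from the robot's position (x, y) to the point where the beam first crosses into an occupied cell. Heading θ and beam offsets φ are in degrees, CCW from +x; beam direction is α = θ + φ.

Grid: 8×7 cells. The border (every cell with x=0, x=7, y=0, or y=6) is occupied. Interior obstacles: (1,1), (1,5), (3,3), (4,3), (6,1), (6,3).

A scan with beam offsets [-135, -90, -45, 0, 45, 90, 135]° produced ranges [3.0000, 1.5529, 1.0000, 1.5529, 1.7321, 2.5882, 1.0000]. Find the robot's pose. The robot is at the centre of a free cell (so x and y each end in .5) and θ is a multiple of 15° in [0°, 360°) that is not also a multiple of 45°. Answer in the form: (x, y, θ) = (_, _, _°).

The pose lattice has 24·16 = 384 candidates. Test each by forward raycasting.
  (2.5, 2.5, 240°): beam 1 = 2.5882 ≠ 3.0000 ✗
  (2.5, 4.5, 15°): beam 1 = 2.8868 ≠ 3.0000 ✗
  (2.5, 2.5, 345°): beam 1 = 1.0000 ≠ 3.0000 ✗
  (5.5, 4.5, 330°): beam 1 = 1.9319 ≠ 3.0000 ✗
  …
  (2.5, 4.5, 165°): r_1=3.0000, r_2=1.5529, r_3=1.0000, r_4=1.5529, r_5=1.7321, r_6=2.5882, r_7=1.0000 — all match ✓
Only this pose fits every beam.

(x, y, θ) = (2.5, 4.5, 165°)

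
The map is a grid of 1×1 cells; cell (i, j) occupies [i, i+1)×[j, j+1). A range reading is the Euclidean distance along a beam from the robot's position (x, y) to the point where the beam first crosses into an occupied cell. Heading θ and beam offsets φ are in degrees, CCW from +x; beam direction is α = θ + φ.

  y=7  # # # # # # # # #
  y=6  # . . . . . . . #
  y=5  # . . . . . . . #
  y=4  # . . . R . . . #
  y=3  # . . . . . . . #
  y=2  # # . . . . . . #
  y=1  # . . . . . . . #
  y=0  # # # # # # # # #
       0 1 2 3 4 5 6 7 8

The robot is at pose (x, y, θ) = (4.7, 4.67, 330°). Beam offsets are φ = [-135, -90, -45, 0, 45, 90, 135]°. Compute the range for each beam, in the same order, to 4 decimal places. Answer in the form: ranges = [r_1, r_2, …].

beam 1: φ=-135°, α=195°
  d=(-0.9659,-0.2588)  start (4,4)  tX=0.7247 tY=2.5887  stride 1/|dx|=1.0353 1/|dy|=3.8637
    cross x-line → (3,4), t=0.7247
    cross x-line → (2,4), t=1.7600
    cross y-line → (2,3), t=2.5887
    cross x-line → (1,3), t=2.7952
    cross x-line → (0,3), t=3.8305 (wall)
  → r_1 = 3.8305
beam 2: φ=-90°, α=240°
  d=(-0.5000,-0.8660)  start (4,4)  tX=1.4000 tY=0.7736  stride 1/|dx|=2.0000 1/|dy|=1.1547
    cross y-line → (4,3), t=0.7736
    cross x-line → (3,3), t=1.4000
    cross y-line → (3,2), t=1.9283
    cross y-line → (3,1), t=3.0831
    cross x-line → (2,1), t=3.4000
    cross y-line → (2,0), t=4.2378 (wall)
  → r_2 = 4.2378
beam 3: φ=-45°, α=285°
  d=(0.2588,-0.9659)  start (4,4)  tX=1.1591 tY=0.6936  stride 1/|dx|=3.8637 1/|dy|=1.0353
    cross y-line → (4,3), t=0.6936
    cross x-line → (5,3), t=1.1591
    cross y-line → (5,2), t=1.7289
    cross y-line → (5,1), t=2.7642
    cross y-line → (5,0), t=3.7995 (wall)
  → r_3 = 3.7995
beam 4: φ=0°, α=330°
  d=(0.8660,-0.5000)  start (4,4)  tX=0.3464 tY=1.3400  stride 1/|dx|=1.1547 1/|dy|=2.0000
    cross x-line → (5,4), t=0.3464
    cross y-line → (5,3), t=1.3400
    cross x-line → (6,3), t=1.5011
    cross x-line → (7,3), t=2.6558
    cross y-line → (7,2), t=3.3400
    cross x-line → (8,2), t=3.8105 (wall)
  → r_4 = 3.8105
beam 5: φ=45°, α=15°
  d=(0.9659,0.2588)  start (4,4)  tX=0.3106 tY=1.2750  stride 1/|dx|=1.0353 1/|dy|=3.8637
    cross x-line → (5,4), t=0.3106
    cross y-line → (5,5), t=1.2750
    cross x-line → (6,5), t=1.3459
    cross x-line → (7,5), t=2.3811
    cross x-line → (8,5), t=3.4164 (wall)
  → r_5 = 3.4164
beam 6: φ=90°, α=60°
  d=(0.5000,0.8660)  start (4,4)  tX=0.6000 tY=0.3811  stride 1/|dx|=2.0000 1/|dy|=1.1547
    cross y-line → (4,5), t=0.3811
    cross x-line → (5,5), t=0.6000
    cross y-line → (5,6), t=1.5358
    cross x-line → (6,6), t=2.6000
    cross y-line → (6,7), t=2.6905 (wall)
  → r_6 = 2.6905
beam 7: φ=135°, α=105°
  d=(-0.2588,0.9659)  start (4,4)  tX=2.7046 tY=0.3416  stride 1/|dx|=3.8637 1/|dy|=1.0353
    cross y-line → (4,5), t=0.3416
    cross y-line → (4,6), t=1.3769
    cross y-line → (4,7), t=2.4122 (wall)
  → r_7 = 2.4122

ranges = [3.8305, 4.2378, 3.7995, 3.8105, 3.4164, 2.6905, 2.4122]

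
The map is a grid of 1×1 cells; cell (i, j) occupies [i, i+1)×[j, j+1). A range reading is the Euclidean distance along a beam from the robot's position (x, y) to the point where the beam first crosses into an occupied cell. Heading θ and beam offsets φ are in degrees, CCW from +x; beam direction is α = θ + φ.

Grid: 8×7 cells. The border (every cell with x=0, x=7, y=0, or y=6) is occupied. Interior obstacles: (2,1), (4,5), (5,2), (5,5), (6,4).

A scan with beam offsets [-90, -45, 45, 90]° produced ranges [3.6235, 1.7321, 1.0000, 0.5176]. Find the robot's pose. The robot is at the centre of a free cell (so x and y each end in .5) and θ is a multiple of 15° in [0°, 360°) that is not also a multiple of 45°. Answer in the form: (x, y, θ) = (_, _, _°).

Candidates: 25 free-cell centres × 16 headings = 400 poses. Raycast each; keep the one whose scan matches to 4 dp.
  (1.5, 2.5, 210°): beam 1 = 1.0000 ≠ 3.6235 ✗
  (6.5, 3.5, 120°): beam 1 = 0.5774 ≠ 3.6235 ✗
  (3.5, 3.5, 60°): beam 1 = 1.7321 ≠ 3.6235 ✗
  (4.5, 4.5, 60°): beam 1 = 2.8868 ≠ 3.6235 ✗
  …
  (4.5, 4.5, 345°): r_1=3.6235, r_2=1.7321, r_3=1.0000, r_4=0.5176 — all match ✓
No second candidate reproduces the full scan.

(x, y, θ) = (4.5, 4.5, 345°)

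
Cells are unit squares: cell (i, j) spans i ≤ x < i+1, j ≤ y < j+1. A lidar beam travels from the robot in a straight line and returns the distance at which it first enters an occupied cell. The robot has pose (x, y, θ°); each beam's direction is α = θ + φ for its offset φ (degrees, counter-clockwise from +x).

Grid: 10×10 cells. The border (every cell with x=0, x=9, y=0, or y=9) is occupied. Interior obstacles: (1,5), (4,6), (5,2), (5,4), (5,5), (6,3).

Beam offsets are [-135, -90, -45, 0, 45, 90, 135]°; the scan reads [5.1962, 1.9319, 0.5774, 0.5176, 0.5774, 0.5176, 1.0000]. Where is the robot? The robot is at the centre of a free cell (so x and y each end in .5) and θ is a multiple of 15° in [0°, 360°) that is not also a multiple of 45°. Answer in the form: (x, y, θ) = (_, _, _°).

The pose lattice has 58·16 = 928 candidates. Test each by forward raycasting.
  (2.5, 4.5, 285°): beam 1 = 1.0000 ≠ 5.1962 ✗
  (3.5, 7.5, 30°): beam 1 = 6.7293 ≠ 5.1962 ✗
  (2.5, 2.5, 60°): beam 1 = 1.5529 ≠ 5.1962 ✗
  (1.5, 2.5, 195°): beam 1 = 5.0000 ≠ 5.1962 ✗
  (8.5, 8.5, 345°): beam 1 = 4.0415 ≠ 5.1962 ✗
  …
  (1.5, 1.5, 195°): r_1=5.1962, r_2=1.9319, r_3=0.5774, r_4=0.5176, r_5=0.5774, r_6=0.5176, r_7=1.0000 — all match ✓
Unique over the lattice → pose = (1.5, 1.5, 195°).

(x, y, θ) = (1.5, 1.5, 195°)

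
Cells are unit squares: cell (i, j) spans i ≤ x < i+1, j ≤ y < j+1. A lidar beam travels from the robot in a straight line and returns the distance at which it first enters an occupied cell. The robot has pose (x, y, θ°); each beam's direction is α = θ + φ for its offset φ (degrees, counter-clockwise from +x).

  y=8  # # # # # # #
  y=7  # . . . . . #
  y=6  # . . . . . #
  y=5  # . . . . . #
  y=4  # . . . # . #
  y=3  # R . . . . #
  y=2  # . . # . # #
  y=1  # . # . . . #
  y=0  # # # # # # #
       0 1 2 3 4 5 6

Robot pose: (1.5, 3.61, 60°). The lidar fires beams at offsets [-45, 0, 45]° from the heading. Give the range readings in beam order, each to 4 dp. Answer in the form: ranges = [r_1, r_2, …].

beam 1: φ=-45°, α=15°
  cosα=0.9659 sinα=0.2588 | (1,3) | tMaxX 0.5176 tMaxY 1.5068 | tΔX 1.0353 tΔY 3.8637
    t=0.5176 [x] (2,3)
    t=1.5068 [y] (2,4)
    t=1.5529 [x] (3,4)
    t=2.5882 [x] (4,4) — stop
  → r_1 = 2.5882
beam 2: φ=0°, α=60°
  cosα=0.5000 sinα=0.8660 | (1,3) | tMaxX 1.0000 tMaxY 0.4503 | tΔX 2.0000 tΔY 1.1547
    t=0.4503 [y] (1,4)
    t=1.0000 [x] (2,4)
    t=1.6050 [y] (2,5)
    t=2.7597 [y] (2,6)
    t=3.0000 [x] (3,6)
    t=3.9144 [y] (3,7)
    t=5.0000 [x] (4,7)
    t=5.0691 [y] (4,8) — stop
  → r_2 = 5.0691
beam 3: φ=45°, α=105°
  cosα=-0.2588 sinα=0.9659 | (1,3) | tMaxX 1.9319 tMaxY 0.4038 | tΔX 3.8637 tΔY 1.0353
    t=0.4038 [y] (1,4)
    t=1.4390 [y] (1,5)
    t=1.9319 [x] (0,5) — stop
  → r_3 = 1.9319

ranges = [2.5882, 5.0691, 1.9319]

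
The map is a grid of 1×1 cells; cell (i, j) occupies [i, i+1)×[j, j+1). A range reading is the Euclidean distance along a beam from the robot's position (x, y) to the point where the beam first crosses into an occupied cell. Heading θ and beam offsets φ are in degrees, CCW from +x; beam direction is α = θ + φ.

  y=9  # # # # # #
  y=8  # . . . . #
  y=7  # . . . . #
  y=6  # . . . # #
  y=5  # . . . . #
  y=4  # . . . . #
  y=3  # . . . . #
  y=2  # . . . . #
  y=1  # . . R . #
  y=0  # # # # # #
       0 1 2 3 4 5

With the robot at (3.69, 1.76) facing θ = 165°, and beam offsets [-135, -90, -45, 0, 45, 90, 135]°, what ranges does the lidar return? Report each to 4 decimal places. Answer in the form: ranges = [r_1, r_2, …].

beam 1: φ=-135°, α=30°
  dir = (cos 30°, sin 30°) = (0.8660, 0.5000); from cell (3,1)
  next x-line at t=0.3580, next y-line at t=0.4800; Δt_x=1.1547, Δt_y=2.0000
    x: enter (4,1) at t=0.3580
    y: enter (4,2) at t=0.4800
    x: enter (5,2) at t=1.5127 ← occupied
  → r_1 = 1.5127
beam 2: φ=-90°, α=75°
  dir = (cos 75°, sin 75°) = (0.2588, 0.9659); from cell (3,1)
  next x-line at t=1.1977, next y-line at t=0.2485; Δt_x=3.8637, Δt_y=1.0353
    y: enter (3,2) at t=0.2485
    x: enter (4,2) at t=1.1977
    y: enter (4,3) at t=1.2837
    y: enter (4,4) at t=2.3190
    y: enter (4,5) at t=3.3543
    y: enter (4,6) at t=4.3896 ← occupied
  → r_2 = 4.3896
beam 3: φ=-45°, α=120°
  dir = (cos 120°, sin 120°) = (-0.5000, 0.8660); from cell (3,1)
  next x-line at t=1.3800, next y-line at t=0.2771; Δt_x=2.0000, Δt_y=1.1547
    y: enter (3,2) at t=0.2771
    x: enter (2,2) at t=1.3800
    y: enter (2,3) at t=1.4318
    y: enter (2,4) at t=2.5865
    x: enter (1,4) at t=3.3800
    y: enter (1,5) at t=3.7412
    y: enter (1,6) at t=4.8959
    x: enter (0,6) at t=5.3800 ← occupied
  → r_3 = 5.3800
beam 4: φ=0°, α=165°
  dir = (cos 165°, sin 165°) = (-0.9659, 0.2588); from cell (3,1)
  next x-line at t=0.7143, next y-line at t=0.9273; Δt_x=1.0353, Δt_y=3.8637
    x: enter (2,1) at t=0.7143
    y: enter (2,2) at t=0.9273
    x: enter (1,2) at t=1.7496
    x: enter (0,2) at t=2.7849 ← occupied
  → r_4 = 2.7849
beam 5: φ=45°, α=210°
  dir = (cos 210°, sin 210°) = (-0.8660, -0.5000); from cell (3,1)
  next x-line at t=0.7967, next y-line at t=1.5200; Δt_x=1.1547, Δt_y=2.0000
    x: enter (2,1) at t=0.7967
    y: enter (2,0) at t=1.5200 ← occupied
  → r_5 = 1.5200
beam 6: φ=90°, α=255°
  dir = (cos 255°, sin 255°) = (-0.2588, -0.9659); from cell (3,1)
  next x-line at t=2.6660, next y-line at t=0.7868; Δt_x=3.8637, Δt_y=1.0353
    y: enter (3,0) at t=0.7868 ← occupied
  → r_6 = 0.7868
beam 7: φ=135°, α=300°
  dir = (cos 300°, sin 300°) = (0.5000, -0.8660); from cell (3,1)
  next x-line at t=0.6200, next y-line at t=0.8776; Δt_x=2.0000, Δt_y=1.1547
    x: enter (4,1) at t=0.6200
    y: enter (4,0) at t=0.8776 ← occupied
  → r_7 = 0.8776

ranges = [1.5127, 4.3896, 5.3800, 2.7849, 1.5200, 0.7868, 0.8776]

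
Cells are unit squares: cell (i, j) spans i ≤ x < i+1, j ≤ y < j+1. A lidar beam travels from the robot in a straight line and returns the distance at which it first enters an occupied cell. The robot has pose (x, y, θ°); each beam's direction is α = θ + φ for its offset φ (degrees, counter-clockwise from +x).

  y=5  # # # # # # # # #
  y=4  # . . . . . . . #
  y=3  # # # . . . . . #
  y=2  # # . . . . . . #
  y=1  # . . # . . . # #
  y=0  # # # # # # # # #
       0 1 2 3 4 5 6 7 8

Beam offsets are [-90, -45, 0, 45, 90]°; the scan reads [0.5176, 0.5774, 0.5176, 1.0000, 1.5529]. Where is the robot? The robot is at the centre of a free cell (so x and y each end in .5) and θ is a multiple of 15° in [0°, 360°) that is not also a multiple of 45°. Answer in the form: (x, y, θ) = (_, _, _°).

The pose lattice has 23·16 = 368 candidates. Test each by forward raycasting.
  (2.5, 2.5, 255°): beam 3 = 1.5529 ≠ 0.5176 ✗
  (3.5, 4.5, 300°): beam 1 = 1.0000 ≠ 0.5176 ✗
  (2.5, 1.5, 120°): beam 1 = 0.5774 ≠ 0.5176 ✗
  (6.5, 1.5, 75°): beam 3 = 3.6235 ≠ 0.5176 ✗
  (2.5, 1.5, 345°): beam 4 = 0.5774 ≠ 1.0000 ✗
  …
  (1.5, 1.5, 285°): r_1=0.5176, r_2=0.5774, r_3=0.5176, r_4=1.0000, r_5=1.5529 — all match ✓
Only this pose fits every beam.

(x, y, θ) = (1.5, 1.5, 285°)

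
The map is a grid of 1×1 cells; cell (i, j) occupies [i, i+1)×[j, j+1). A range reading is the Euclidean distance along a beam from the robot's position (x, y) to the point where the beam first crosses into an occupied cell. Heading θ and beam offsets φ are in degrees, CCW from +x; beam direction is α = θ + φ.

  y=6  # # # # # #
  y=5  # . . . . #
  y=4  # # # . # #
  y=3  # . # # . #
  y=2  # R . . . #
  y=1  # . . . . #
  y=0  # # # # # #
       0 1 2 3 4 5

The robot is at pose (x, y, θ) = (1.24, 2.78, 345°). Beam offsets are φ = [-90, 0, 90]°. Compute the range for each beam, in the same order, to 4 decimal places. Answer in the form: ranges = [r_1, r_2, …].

beam 1: φ=-90°, α=255°
  dir = (cos 255°, sin 255°) = (-0.2588, -0.9659); from cell (1,2)
  next x-line at t=0.9273, next y-line at t=0.8075; Δt_x=3.8637, Δt_y=1.0353
    y: enter (1,1) at t=0.8075
    x: enter (0,1) at t=0.9273 ← occupied
  → r_1 = 0.9273
beam 2: φ=0°, α=345°
  dir = (cos 345°, sin 345°) = (0.9659, -0.2588); from cell (1,2)
  next x-line at t=0.7868, next y-line at t=3.0137; Δt_x=1.0353, Δt_y=3.8637
    x: enter (2,2) at t=0.7868
    x: enter (3,2) at t=1.8221
    x: enter (4,2) at t=2.8574
    y: enter (4,1) at t=3.0137
    x: enter (5,1) at t=3.8926 ← occupied
  → r_2 = 3.8926
beam 3: φ=90°, α=75°
  dir = (cos 75°, sin 75°) = (0.2588, 0.9659); from cell (1,2)
  next x-line at t=2.9364, next y-line at t=0.2278; Δt_x=3.8637, Δt_y=1.0353
    y: enter (1,3) at t=0.2278
    y: enter (1,4) at t=1.2630 ← occupied
  → r_3 = 1.2630

ranges = [0.9273, 3.8926, 1.2630]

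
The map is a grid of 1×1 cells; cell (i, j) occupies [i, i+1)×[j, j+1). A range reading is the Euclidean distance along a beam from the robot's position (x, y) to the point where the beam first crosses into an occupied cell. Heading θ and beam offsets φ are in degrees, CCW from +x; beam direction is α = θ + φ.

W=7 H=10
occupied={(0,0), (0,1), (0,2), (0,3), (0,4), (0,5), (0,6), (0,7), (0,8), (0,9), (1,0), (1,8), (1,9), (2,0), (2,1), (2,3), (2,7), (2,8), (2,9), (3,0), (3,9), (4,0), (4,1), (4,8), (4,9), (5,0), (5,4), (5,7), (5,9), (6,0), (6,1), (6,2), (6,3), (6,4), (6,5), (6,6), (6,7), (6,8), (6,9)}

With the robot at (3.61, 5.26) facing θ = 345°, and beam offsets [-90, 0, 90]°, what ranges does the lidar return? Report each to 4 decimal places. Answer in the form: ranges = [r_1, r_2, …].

ranges = [3.3750, 1.4390, 2.8367]

beam 1: φ=-90°, α=255°
  cosα=-0.2588 sinα=-0.9659 | (3,5) | tMaxX 2.3569 tMaxY 0.2692 | tΔX 3.8637 tΔY 1.0353
    t=0.2692 [y] (3,4)
    t=1.3044 [y] (3,3)
    t=2.3397 [y] (3,2)
    t=2.3569 [x] (2,2)
    t=3.3750 [y] (2,1) — stop
  → r_1 = 3.3750
beam 2: φ=0°, α=345°
  cosα=0.9659 sinα=-0.2588 | (3,5) | tMaxX 0.4038 tMaxY 1.0046 | tΔX 1.0353 tΔY 3.8637
    t=0.4038 [x] (4,5)
    t=1.0046 [y] (4,4)
    t=1.4390 [x] (5,4) — stop
  → r_2 = 1.4390
beam 3: φ=90°, α=75°
  cosα=0.2588 sinα=0.9659 | (3,5) | tMaxX 1.5068 tMaxY 0.7661 | tΔX 3.8637 tΔY 1.0353
    t=0.7661 [y] (3,6)
    t=1.5068 [x] (4,6)
    t=1.8014 [y] (4,7)
    t=2.8367 [y] (4,8) — stop
  → r_3 = 2.8367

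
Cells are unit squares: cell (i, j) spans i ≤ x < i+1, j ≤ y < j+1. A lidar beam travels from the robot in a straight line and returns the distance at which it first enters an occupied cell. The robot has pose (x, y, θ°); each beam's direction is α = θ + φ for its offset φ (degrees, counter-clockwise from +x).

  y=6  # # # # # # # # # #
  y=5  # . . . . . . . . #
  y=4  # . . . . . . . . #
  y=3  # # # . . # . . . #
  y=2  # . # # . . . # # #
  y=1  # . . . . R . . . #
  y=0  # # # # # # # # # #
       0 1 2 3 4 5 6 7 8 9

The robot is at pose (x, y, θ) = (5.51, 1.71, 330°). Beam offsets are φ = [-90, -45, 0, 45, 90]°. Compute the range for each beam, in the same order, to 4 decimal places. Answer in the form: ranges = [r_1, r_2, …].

beam 1: φ=-90°, α=240°
  d=(-0.5000,-0.8660)  start (5,1)  tX=1.0200 tY=0.8198  stride 1/|dx|=2.0000 1/|dy|=1.1547
    cross y-line → (5,0), t=0.8198 (wall)
  → r_1 = 0.8198
beam 2: φ=-45°, α=285°
  d=(0.2588,-0.9659)  start (5,1)  tX=1.8932 tY=0.7350  stride 1/|dx|=3.8637 1/|dy|=1.0353
    cross y-line → (5,0), t=0.7350 (wall)
  → r_2 = 0.7350
beam 3: φ=0°, α=330°
  d=(0.8660,-0.5000)  start (5,1)  tX=0.5658 tY=1.4200  stride 1/|dx|=1.1547 1/|dy|=2.0000
    cross x-line → (6,1), t=0.5658
    cross y-line → (6,0), t=1.4200 (wall)
  → r_3 = 1.4200
beam 4: φ=45°, α=15°
  d=(0.9659,0.2588)  start (5,1)  tX=0.5073 tY=1.1205  stride 1/|dx|=1.0353 1/|dy|=3.8637
    cross x-line → (6,1), t=0.5073
    cross y-line → (6,2), t=1.1205
    cross x-line → (7,2), t=1.5426 (wall)
  → r_4 = 1.5426
beam 5: φ=90°, α=60°
  d=(0.5000,0.8660)  start (5,1)  tX=0.9800 tY=0.3349  stride 1/|dx|=2.0000 1/|dy|=1.1547
    cross y-line → (5,2), t=0.3349
    cross x-line → (6,2), t=0.9800
    cross y-line → (6,3), t=1.4896
    cross y-line → (6,4), t=2.6443
    cross x-line → (7,4), t=2.9800
    cross y-line → (7,5), t=3.7990
    cross y-line → (7,6), t=4.9537 (wall)
  → r_5 = 4.9537

ranges = [0.8198, 0.7350, 1.4200, 1.5426, 4.9537]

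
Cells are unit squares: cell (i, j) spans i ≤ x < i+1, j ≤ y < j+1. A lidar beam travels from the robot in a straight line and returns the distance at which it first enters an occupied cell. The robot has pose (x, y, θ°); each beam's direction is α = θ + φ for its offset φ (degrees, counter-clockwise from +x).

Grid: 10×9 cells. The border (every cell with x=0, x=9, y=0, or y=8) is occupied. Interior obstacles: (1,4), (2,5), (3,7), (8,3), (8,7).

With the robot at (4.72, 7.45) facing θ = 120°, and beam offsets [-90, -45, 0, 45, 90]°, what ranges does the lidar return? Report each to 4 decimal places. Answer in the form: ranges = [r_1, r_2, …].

beam 1: φ=-90°, α=30°
  d=(0.8660,0.5000)  start (4,7)  tX=0.3233 tY=1.1000  stride 1/|dx|=1.1547 1/|dy|=2.0000
    cross x-line → (5,7), t=0.3233
    cross y-line → (5,8), t=1.1000 (wall)
  → r_1 = 1.1000
beam 2: φ=-45°, α=75°
  d=(0.2588,0.9659)  start (4,7)  tX=1.0818 tY=0.5694  stride 1/|dx|=3.8637 1/|dy|=1.0353
    cross y-line → (4,8), t=0.5694 (wall)
  → r_2 = 0.5694
beam 3: φ=0°, α=120°
  d=(-0.5000,0.8660)  start (4,7)  tX=1.4400 tY=0.6351  stride 1/|dx|=2.0000 1/|dy|=1.1547
    cross y-line → (4,8), t=0.6351 (wall)
  → r_3 = 0.6351
beam 4: φ=45°, α=165°
  d=(-0.9659,0.2588)  start (4,7)  tX=0.7454 tY=2.1250  stride 1/|dx|=1.0353 1/|dy|=3.8637
    cross x-line → (3,7), t=0.7454 (wall)
  → r_4 = 0.7454
beam 5: φ=90°, α=210°
  d=(-0.8660,-0.5000)  start (4,7)  tX=0.8314 tY=0.9000  stride 1/|dx|=1.1547 1/|dy|=2.0000
    cross x-line → (3,7), t=0.8314 (wall)
  → r_5 = 0.8314

ranges = [1.1000, 0.5694, 0.6351, 0.7454, 0.8314]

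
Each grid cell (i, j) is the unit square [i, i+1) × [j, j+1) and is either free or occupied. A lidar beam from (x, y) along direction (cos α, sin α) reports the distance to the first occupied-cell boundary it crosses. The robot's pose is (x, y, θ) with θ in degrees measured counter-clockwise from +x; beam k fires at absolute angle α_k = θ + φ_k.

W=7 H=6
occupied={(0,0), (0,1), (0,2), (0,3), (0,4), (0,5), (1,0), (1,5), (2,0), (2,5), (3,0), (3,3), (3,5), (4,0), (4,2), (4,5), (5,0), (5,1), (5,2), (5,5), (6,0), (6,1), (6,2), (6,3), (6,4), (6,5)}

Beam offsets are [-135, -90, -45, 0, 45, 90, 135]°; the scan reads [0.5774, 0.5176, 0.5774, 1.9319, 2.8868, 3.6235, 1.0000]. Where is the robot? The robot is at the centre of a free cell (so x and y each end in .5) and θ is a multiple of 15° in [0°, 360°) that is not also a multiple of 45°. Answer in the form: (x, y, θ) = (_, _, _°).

(x, y, θ) = (1.5, 1.5, 345°)

The pose lattice has 16·16 = 256 candidates. Test each by forward raycasting.
  (1.5, 1.5, 105°): beam 1 = 1.0000 ≠ 0.5774 ✗
  (5.5, 3.5, 300°): beam 1 = 1.5529 ≠ 0.5774 ✗
  (4.5, 3.5, 60°): beam 1 = 0.5176 ≠ 0.5774 ✗
  (4.5, 4.5, 120°): beam 1 = 1.5529 ≠ 0.5774 ✗
  (3.5, 2.5, 165°): beam 4 = 2.5882 ≠ 1.9319 ✗
  …
  (1.5, 1.5, 345°): r_1=0.5774, r_2=0.5176, r_3=0.5774, r_4=1.9319, r_5=2.8868, r_6=3.6235, r_7=1.0000 — all match ✓
No second candidate reproduces the full scan.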